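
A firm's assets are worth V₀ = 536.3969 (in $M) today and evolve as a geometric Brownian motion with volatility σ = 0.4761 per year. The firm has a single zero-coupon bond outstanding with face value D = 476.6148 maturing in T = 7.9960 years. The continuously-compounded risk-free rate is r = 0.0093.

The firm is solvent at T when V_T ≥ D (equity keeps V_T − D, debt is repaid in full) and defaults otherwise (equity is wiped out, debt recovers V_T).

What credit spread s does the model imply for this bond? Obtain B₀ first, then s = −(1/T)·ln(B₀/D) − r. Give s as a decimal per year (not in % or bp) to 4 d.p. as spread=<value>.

d₁ = [ln(V₀/D) + (r + σ²/2)T] / (σ√T)
   = [ln(536.3969/476.6148) + (0.0093 + 0.5·0.4761²)·7.9960] / (0.4761·√7.9960)
   = [0.118166 + 0.980594] / 1.346277 = 0.816147
d₂ = d₁ − σ√T = 0.816147 − 1.346277 = -0.530131
N(d₁) = 0.792792,  N(d₂) = 0.298011,  e^(−rT) = 0.928335
E₀ = V₀·N(d₁) − D·e^(−rT)·N(d₂)
   = 536.3969·0.792792 − 476.6148·0.928335·0.298011 = 293.393881
B₀ = V₀ − E₀ = 536.3969 − 293.393881 = 243.003019
spread = −(1/T)·ln(B₀/D) − r = −(1/7.9960)·ln(243.003019/476.6148) − 0.0093 = 0.07494647

spread=0.0749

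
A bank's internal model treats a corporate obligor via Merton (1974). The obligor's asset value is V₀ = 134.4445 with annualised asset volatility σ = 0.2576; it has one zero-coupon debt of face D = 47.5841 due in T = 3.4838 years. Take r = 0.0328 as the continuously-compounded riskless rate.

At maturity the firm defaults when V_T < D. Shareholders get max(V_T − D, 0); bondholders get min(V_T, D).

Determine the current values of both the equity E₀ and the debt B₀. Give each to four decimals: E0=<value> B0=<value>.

E0=92.0957 B0=42.3488

d₁ = [ln(V₀/D) + (r + σ²/2)T] / (σ√T)
   = [ln(134.4445/47.5841) + (0.0328 + 0.5·0.2576²)·3.4838] / (0.2576·√3.4838)
   = [1.038653 + 0.229857] / 0.480809 = 2.638283
d₂ = d₁ − σ√T = 2.638283 − 0.480809 = 2.157474
N(d₁) = 0.995834,  N(d₂) = 0.984516,  e^(−rT) = 0.892018
E₀ = V₀·N(d₁) − D·e^(−rT)·N(d₂)
   = 134.4445·0.995834 − 47.5841·0.892018·0.984516 = 92.095717
B₀ = V₀ − E₀ = 134.4445 − 92.095717 = 42.348783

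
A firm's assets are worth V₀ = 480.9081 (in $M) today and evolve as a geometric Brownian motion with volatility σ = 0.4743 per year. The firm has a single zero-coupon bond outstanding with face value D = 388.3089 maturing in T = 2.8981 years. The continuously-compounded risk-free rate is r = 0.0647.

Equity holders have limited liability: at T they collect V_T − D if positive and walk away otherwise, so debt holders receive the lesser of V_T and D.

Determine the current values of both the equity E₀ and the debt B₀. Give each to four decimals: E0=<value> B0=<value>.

E0=219.5633 B0=261.3448

d₁ = [ln(V₀/D) + (r + σ²/2)T] / (σ√T)
   = [ln(480.9081/388.3089) + (0.0647 + 0.5·0.4743²)·2.8981] / (0.4743·√2.8981)
   = [0.213875 + 0.513486] / 0.807439 = 0.900825
d₂ = d₁ − σ√T = 0.900825 − 0.807439 = 0.093385
N(d₁) = 0.816159,  N(d₂) = 0.537201,  e^(−rT) = 0.829023
E₀ = V₀·N(d₁) − D·e^(−rT)·N(d₂)
   = 480.9081·0.816159 − 388.3089·0.829023·0.537201 = 219.563277
B₀ = V₀ − E₀ = 480.9081 − 219.563277 = 261.344823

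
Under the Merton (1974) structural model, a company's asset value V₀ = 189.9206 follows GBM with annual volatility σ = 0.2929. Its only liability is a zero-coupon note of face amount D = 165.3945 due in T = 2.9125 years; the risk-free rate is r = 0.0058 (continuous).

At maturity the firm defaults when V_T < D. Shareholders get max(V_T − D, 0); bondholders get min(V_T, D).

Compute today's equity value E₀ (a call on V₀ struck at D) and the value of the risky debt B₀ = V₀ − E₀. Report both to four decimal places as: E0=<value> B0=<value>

E0=50.0618 B0=139.8588

d₁ = [ln(V₀/D) + (r + σ²/2)T] / (σ√T)
   = [ln(189.9206/165.3945) + (0.0058 + 0.5·0.2929²)·2.9125] / (0.2929·√2.9125)
   = [0.138273 + 0.141825] / 0.499865 = 0.560346
d₂ = d₁ − σ√T = 0.560346 − 0.499865 = 0.060482
N(d₁) = 0.712378,  N(d₂) = 0.524114,  e^(−rT) = 0.983249
E₀ = V₀·N(d₁) − D·e^(−rT)·N(d₂)
   = 189.9206·0.712378 − 165.3945·0.983249·0.524114 = 50.061788
B₀ = V₀ − E₀ = 189.9206 − 50.061788 = 139.858812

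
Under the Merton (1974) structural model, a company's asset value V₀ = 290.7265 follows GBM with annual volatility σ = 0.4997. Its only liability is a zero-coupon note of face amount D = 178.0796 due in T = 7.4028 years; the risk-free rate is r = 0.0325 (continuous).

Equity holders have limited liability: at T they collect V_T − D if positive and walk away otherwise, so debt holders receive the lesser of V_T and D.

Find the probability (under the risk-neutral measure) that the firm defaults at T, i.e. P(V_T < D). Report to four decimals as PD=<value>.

d₁ = [ln(V₀/D) + (r + σ²/2)T] / (σ√T)
   = [ln(290.7265/178.0796) + (0.0325 + 0.5·0.4997²)·7.4028] / (0.4997·√7.4028)
   = [0.490152 + 1.164831] / 1.359588 = 1.217268
d₂ = d₁ − σ√T = 1.217268 − 1.359588 = -0.142320
risk-neutral PD = N(−d₂) = N(0.142320) = 0.556586

PD=0.5566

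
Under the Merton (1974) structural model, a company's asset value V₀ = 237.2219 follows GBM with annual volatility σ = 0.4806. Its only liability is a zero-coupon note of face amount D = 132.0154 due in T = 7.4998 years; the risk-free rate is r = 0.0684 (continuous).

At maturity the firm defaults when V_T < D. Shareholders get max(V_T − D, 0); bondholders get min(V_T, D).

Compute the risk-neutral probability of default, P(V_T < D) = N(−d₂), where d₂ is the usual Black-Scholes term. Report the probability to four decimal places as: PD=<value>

d₁ = [ln(V₀/D) + (r + σ²/2)T] / (σ√T)
   = [ln(237.2219/132.0154) + (0.0684 + 0.5·0.4806²)·7.4998] / (0.4806·√7.4998)
   = [0.586077 + 1.379125] / 1.316160 = 1.493133
d₂ = d₁ − σ√T = 1.493133 − 1.316160 = 0.176974
risk-neutral PD = N(−d₂) = N(-0.176974) = 0.429765

PD=0.4298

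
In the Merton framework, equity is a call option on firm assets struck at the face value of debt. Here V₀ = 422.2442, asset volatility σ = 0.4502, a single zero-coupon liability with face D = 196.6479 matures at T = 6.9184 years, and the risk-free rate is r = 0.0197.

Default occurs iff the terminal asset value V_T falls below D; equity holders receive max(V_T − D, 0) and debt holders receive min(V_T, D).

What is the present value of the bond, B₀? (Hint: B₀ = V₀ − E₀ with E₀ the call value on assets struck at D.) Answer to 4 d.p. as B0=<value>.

B0=134.4692

d₁ = [ln(V₀/D) + (r + σ²/2)T] / (σ√T)
   = [ln(422.2442/196.6479) + (0.0197 + 0.5·0.4502²)·6.9184] / (0.4502·√6.9184)
   = [0.764169 + 0.837403] / 1.184154 = 1.352503
d₂ = d₁ − σ√T = 1.352503 − 1.184154 = 0.168349
N(d₁) = 0.911893,  N(d₂) = 0.566845,  e^(−rT) = 0.872587
E₀ = V₀·N(d₁) − D·e^(−rT)·N(d₂)
   = 422.2442·0.911893 − 196.6479·0.872587·0.566845 = 287.775012
B₀ = V₀ − E₀ = 422.2442 − 287.775012 = 134.469188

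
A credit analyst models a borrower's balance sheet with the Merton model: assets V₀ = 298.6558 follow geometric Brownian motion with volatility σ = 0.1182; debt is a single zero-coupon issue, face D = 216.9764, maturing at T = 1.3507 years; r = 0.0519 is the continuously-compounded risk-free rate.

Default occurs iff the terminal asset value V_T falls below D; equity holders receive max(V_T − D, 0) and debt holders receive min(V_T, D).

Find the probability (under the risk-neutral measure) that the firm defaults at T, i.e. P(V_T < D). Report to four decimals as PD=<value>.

d₁ = [ln(V₀/D) + (r + σ²/2)T] / (σ√T)
   = [ln(298.6558/216.9764) + (0.0519 + 0.5·0.1182²)·1.3507] / (0.1182·√1.3507)
   = [0.319503 + 0.079537] / 0.137372 = 2.904822
d₂ = d₁ − σ√T = 2.904822 − 0.137372 = 2.767450
risk-neutral PD = N(−d₂) = N(-2.767450) = 0.002825

PD=0.0028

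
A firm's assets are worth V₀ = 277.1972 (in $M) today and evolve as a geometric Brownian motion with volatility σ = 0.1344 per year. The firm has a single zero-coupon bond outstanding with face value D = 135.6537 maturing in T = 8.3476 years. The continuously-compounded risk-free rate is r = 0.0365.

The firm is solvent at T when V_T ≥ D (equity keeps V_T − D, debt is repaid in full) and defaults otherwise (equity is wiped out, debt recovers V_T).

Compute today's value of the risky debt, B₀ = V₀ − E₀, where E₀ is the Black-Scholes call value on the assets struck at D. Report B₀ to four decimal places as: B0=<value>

d₁ = [ln(V₀/D) + (r + σ²/2)T] / (σ√T)
   = [ln(277.1972/135.6537) + (0.0365 + 0.5·0.1344²)·8.3476] / (0.1344·√8.3476)
   = [0.714624 + 0.380080] / 0.388311 = 2.819140
d₂ = d₁ − σ√T = 2.819140 − 0.388311 = 2.430829
N(d₁) = 0.997592,  N(d₂) = 0.992468,  e^(−rT) = 0.737354
E₀ = V₀·N(d₁) − D·e^(−rT)·N(d₂)
   = 277.1972·0.997592 − 135.6537·0.737354·0.992468 = 177.258440
B₀ = V₀ − E₀ = 277.1972 − 177.258440 = 99.938760

B0=99.9388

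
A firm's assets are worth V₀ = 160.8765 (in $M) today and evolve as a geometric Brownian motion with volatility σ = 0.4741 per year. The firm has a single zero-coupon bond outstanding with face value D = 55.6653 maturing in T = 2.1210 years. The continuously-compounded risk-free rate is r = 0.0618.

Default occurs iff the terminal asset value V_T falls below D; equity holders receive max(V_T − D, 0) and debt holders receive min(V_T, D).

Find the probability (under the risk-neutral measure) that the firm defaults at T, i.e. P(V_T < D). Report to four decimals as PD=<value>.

PD=0.0835

d₁ = [ln(V₀/D) + (r + σ²/2)T] / (σ√T)
   = [ln(160.8765/55.6653) + (0.0618 + 0.5·0.4741²)·2.1210] / (0.4741·√2.1210)
   = [1.061280 + 0.369447] / 0.690463 = 2.072128
d₂ = d₁ − σ√T = 2.072128 − 0.690463 = 1.381665
risk-neutral PD = N(−d₂) = N(-1.381665) = 0.083537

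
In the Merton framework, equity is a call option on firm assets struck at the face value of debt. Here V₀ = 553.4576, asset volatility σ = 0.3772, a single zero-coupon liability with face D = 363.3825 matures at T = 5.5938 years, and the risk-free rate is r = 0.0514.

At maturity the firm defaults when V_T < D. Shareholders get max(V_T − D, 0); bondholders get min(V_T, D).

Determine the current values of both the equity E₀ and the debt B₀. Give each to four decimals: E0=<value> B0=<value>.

E0=320.5973 B0=232.8603

d₁ = [ln(V₀/D) + (r + σ²/2)T] / (σ√T)
   = [ln(553.4576/363.3825) + (0.0514 + 0.5·0.3772²)·5.5938] / (0.3772·√5.5938)
   = [0.420729 + 0.685464] / 0.892124 = 1.239954
d₂ = d₁ − σ√T = 1.239954 − 0.892124 = 0.347831
N(d₁) = 0.892504,  N(d₂) = 0.636016,  e^(−rT) = 0.750121
E₀ = V₀·N(d₁) − D·e^(−rT)·N(d₂)
   = 553.4576·0.892504 − 363.3825·0.750121·0.636016 = 320.597294
B₀ = V₀ − E₀ = 553.4576 − 320.597294 = 232.860306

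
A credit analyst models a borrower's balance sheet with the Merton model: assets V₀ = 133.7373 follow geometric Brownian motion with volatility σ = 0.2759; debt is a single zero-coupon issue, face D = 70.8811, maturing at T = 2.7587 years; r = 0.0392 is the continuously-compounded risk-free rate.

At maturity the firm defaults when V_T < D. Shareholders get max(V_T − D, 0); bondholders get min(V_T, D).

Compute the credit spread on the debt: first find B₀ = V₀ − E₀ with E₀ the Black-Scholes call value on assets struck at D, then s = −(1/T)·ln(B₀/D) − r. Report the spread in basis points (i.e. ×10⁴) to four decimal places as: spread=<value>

d₁ = [ln(V₀/D) + (r + σ²/2)T] / (σ√T)
   = [ln(133.7373/70.8811) + (0.0392 + 0.5·0.2759²)·2.7587] / (0.2759·√2.7587)
   = [0.634874 + 0.213138] / 0.458252 = 1.850538
d₂ = d₁ − σ√T = 1.850538 − 0.458252 = 1.392286
N(d₁) = 0.967882,  N(d₂) = 0.918082,  e^(−rT) = 0.897501
E₀ = V₀·N(d₁) − D·e^(−rT)·N(d₂)
   = 133.7373·0.967882 − 70.8811·0.897501·0.918082 = 71.037337
B₀ = V₀ − E₀ = 133.7373 − 71.037337 = 62.699963
spread = −(1/T)·ln(B₀/D) − r = −(1/2.7587)·ln(62.699963/70.8811) − 0.0392 = 0.00525680
in basis points: 0.00525680 × 10⁴ = 52.5680 bp

spread=52.5680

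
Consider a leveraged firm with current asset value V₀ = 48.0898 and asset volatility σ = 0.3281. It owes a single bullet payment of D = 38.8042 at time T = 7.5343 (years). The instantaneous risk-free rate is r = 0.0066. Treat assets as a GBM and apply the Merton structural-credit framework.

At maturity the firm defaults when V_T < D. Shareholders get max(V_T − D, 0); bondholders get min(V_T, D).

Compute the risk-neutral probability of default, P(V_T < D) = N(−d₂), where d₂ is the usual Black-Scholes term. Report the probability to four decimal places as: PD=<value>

d₁ = [ln(V₀/D) + (r + σ²/2)T] / (σ√T)
   = [ln(48.0898/38.8042) + (0.0066 + 0.5·0.3281²)·7.5343] / (0.3281·√7.5343)
   = [0.214542 + 0.455259] / 0.900591 = 0.743734
d₂ = d₁ − σ√T = 0.743734 − 0.900591 = -0.156857
risk-neutral PD = N(−d₂) = N(0.156857) = 0.562321

PD=0.5623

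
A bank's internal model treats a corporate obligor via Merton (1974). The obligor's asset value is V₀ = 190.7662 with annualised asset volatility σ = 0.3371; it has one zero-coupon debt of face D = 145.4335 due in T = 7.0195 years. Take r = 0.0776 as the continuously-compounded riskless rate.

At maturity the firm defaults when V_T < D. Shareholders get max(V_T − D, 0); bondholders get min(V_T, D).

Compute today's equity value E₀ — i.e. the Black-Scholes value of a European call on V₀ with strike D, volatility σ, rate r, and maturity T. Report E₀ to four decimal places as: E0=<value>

E0=116.8508

d₁ = [ln(V₀/D) + (r + σ²/2)T] / (σ√T)
   = [ln(190.7662/145.4335) + (0.0776 + 0.5·0.3371²)·7.0195] / (0.3371·√7.0195)
   = [0.271330 + 0.943549] / 0.893124 = 1.360257
d₂ = d₁ − σ√T = 1.360257 − 0.893124 = 0.467133
N(d₁) = 0.913126,  N(d₂) = 0.679798,  e^(−rT) = 0.580008
E₀ = V₀·N(d₁) − D·e^(−rT)·N(d₂)
   = 190.7662·0.913126 − 145.4335·0.580008·0.679798 = 116.850820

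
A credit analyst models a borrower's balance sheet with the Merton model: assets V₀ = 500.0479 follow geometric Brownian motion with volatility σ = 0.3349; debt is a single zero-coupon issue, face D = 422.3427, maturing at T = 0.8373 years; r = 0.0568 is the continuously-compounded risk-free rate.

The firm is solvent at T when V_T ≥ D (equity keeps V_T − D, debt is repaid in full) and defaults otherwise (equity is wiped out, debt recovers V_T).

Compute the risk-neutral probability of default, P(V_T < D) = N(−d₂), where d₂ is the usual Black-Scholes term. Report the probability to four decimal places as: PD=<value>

PD=0.2901

d₁ = [ln(V₀/D) + (r + σ²/2)T] / (σ√T)
   = [ln(500.0479/422.3427) + (0.0568 + 0.5·0.3349²)·0.8373] / (0.3349·√0.8373)
   = [0.168887 + 0.094514] / 0.306447 = 0.859529
d₂ = d₁ − σ√T = 0.859529 − 0.306447 = 0.553082
risk-neutral PD = N(−d₂) = N(-0.553082) = 0.290104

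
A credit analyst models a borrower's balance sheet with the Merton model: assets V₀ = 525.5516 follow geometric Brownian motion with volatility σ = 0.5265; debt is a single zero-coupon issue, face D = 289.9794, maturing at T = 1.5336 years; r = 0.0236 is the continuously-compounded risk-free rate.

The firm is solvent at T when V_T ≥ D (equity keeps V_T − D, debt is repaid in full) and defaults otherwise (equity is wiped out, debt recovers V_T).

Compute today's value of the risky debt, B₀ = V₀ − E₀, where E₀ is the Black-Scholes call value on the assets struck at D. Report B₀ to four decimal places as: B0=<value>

B0=258.2503

d₁ = [ln(V₀/D) + (r + σ²/2)T] / (σ√T)
   = [ln(525.5516/289.9794) + (0.0236 + 0.5·0.5265²)·1.5336] / (0.5265·√1.5336)
   = [0.594638 + 0.248752] / 0.652010 = 1.293523
d₂ = d₁ − σ√T = 1.293523 − 0.652010 = 0.641513
N(d₁) = 0.902085,  N(d₂) = 0.739405,  e^(−rT) = 0.964454
E₀ = V₀·N(d₁) − D·e^(−rT)·N(d₂)
   = 525.5516·0.902085 − 289.9794·0.964454·0.739405 = 267.301339
B₀ = V₀ − E₀ = 525.5516 − 267.301339 = 258.250261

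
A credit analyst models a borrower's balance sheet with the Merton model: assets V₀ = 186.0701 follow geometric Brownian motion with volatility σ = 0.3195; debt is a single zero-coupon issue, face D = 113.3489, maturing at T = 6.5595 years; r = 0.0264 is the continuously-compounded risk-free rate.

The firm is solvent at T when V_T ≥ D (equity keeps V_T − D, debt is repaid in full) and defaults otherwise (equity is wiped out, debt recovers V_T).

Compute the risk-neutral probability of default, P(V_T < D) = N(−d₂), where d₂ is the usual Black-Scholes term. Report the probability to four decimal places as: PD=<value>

d₁ = [ln(V₀/D) + (r + σ²/2)T] / (σ√T)
   = [ln(186.0701/113.3489) + (0.0264 + 0.5·0.3195²)·6.5595] / (0.3195·√6.5595)
   = [0.495653 + 0.507968] / 0.818288 = 1.226489
d₂ = d₁ − σ√T = 1.226489 − 0.818288 = 0.408201
risk-neutral PD = N(−d₂) = N(-0.408201) = 0.341563

PD=0.3416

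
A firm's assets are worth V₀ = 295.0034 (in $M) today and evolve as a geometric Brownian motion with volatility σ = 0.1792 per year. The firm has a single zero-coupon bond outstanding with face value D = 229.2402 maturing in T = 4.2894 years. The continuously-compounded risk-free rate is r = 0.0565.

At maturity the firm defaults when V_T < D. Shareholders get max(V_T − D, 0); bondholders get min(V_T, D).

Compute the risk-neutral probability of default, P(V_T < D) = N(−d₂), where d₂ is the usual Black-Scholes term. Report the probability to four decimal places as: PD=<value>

PD=0.1257

d₁ = [ln(V₀/D) + (r + σ²/2)T] / (σ√T)
   = [ln(295.0034/229.2402) + (0.0565 + 0.5·0.1792²)·4.2894] / (0.1792·√4.2894)
   = [0.252217 + 0.311223] / 0.371139 = 1.518137
d₂ = d₁ − σ√T = 1.518137 − 0.371139 = 1.146999
risk-neutral PD = N(−d₂) = N(-1.146999) = 0.125691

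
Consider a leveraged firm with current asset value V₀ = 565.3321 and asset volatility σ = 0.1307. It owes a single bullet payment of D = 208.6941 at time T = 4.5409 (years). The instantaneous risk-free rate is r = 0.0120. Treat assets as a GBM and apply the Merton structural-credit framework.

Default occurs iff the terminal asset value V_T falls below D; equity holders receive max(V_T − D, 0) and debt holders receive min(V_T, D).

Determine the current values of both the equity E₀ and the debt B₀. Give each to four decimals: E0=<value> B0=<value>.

E0=367.7074 B0=197.6247

d₁ = [ln(V₀/D) + (r + σ²/2)T] / (σ√T)
   = [ln(565.3321/208.6941) + (0.0120 + 0.5·0.1307²)·4.5409] / (0.1307·√4.5409)
   = [0.996544 + 0.093276] / 0.278514 = 3.912984
d₂ = d₁ − σ√T = 3.912984 − 0.278514 = 3.634470
N(d₁) = 0.999954,  N(d₂) = 0.999861,  e^(−rT) = 0.946967
E₀ = V₀·N(d₁) − D·e^(−rT)·N(d₂)
   = 565.3321·0.999954 − 208.6941·0.946967·0.999861 = 367.707384
B₀ = V₀ − E₀ = 565.3321 − 367.707384 = 197.624716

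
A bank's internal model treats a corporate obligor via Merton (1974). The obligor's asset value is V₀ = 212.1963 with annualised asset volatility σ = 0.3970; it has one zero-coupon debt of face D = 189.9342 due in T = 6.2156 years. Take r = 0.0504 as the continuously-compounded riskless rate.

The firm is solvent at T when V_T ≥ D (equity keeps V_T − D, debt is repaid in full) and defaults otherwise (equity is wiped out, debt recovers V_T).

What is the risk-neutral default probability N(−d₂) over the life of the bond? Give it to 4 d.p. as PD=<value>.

PD=0.5265

d₁ = [ln(V₀/D) + (r + σ²/2)T] / (σ√T)
   = [ln(212.1963/189.9342) + (0.0504 + 0.5·0.3970²)·6.2156] / (0.3970·√6.2156)
   = [0.110834 + 0.803083] / 0.989765 = 0.923368
d₂ = d₁ − σ√T = 0.923368 − 0.989765 = -0.066396
risk-neutral PD = N(−d₂) = N(0.066396) = 0.526469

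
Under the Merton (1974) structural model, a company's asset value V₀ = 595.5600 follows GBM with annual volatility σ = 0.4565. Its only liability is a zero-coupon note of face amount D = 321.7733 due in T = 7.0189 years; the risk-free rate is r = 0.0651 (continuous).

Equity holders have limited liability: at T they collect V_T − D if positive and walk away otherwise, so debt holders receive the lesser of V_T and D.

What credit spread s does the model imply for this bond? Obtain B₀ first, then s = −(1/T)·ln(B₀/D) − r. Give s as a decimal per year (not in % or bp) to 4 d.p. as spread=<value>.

d₁ = [ln(V₀/D) + (r + σ²/2)T] / (σ√T)
   = [ln(595.5600/321.7733) + (0.0651 + 0.5·0.4565²)·7.0189] / (0.4565·√7.0189)
   = [0.615655 + 1.188273] / 1.209415 = 1.491570
d₂ = d₁ − σ√T = 1.491570 − 1.209415 = 0.282156
N(d₁) = 0.932094,  N(d₂) = 0.611088,  e^(−rT) = 0.633224
E₀ = V₀·N(d₁) − D·e^(−rT)·N(d₂)
   = 595.5600·0.932094 − 321.7733·0.633224·0.611088 = 430.605930
B₀ = V₀ − E₀ = 595.5600 − 430.605930 = 164.954070
spread = −(1/T)·ln(B₀/D) − r = −(1/7.0189)·ln(164.954070/321.7733) − 0.0651 = 0.03009728

spread=0.0301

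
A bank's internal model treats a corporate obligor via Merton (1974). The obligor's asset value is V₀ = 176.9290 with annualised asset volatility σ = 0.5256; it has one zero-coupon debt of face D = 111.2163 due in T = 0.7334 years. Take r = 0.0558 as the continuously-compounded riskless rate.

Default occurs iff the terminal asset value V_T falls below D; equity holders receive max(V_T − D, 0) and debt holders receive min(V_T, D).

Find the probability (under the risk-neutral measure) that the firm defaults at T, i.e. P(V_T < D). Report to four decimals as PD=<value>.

d₁ = [ln(V₀/D) + (r + σ²/2)T] / (σ√T)
   = [ln(176.9290/111.2163) + (0.0558 + 0.5·0.5256²)·0.7334] / (0.5256·√0.7334)
   = [0.464272 + 0.142227] / 0.450117 = 1.347422
d₂ = d₁ − σ√T = 1.347422 − 0.450117 = 0.897305
risk-neutral PD = N(−d₂) = N(-0.897305) = 0.184778

PD=0.1848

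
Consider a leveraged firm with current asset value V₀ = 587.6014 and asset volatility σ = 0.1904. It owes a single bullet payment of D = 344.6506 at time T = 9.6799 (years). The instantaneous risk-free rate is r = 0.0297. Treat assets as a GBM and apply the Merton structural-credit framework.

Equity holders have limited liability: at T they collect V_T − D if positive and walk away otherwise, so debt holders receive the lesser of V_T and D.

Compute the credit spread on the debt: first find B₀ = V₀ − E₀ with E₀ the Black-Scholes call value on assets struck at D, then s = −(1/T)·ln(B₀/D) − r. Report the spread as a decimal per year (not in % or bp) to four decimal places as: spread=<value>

d₁ = [ln(V₀/D) + (r + σ²/2)T] / (σ√T)
   = [ln(587.6014/344.6506) + (0.0297 + 0.5·0.1904²)·9.6799] / (0.1904·√9.6799)
   = [0.533518 + 0.462952] / 0.592383 = 1.682138
d₂ = d₁ − σ√T = 1.682138 − 0.592383 = 1.089755
N(d₁) = 0.953729,  N(d₂) = 0.862089,  e^(−rT) = 0.750142
E₀ = V₀·N(d₁) − D·e^(−rT)·N(d₂)
   = 587.6014·0.953729 − 344.6506·0.750142·0.862089 = 337.530588
B₀ = V₀ − E₀ = 587.6014 − 337.530588 = 250.070812
spread = −(1/T)·ln(B₀/D) − r = −(1/9.6799)·ln(250.070812/344.6506) − 0.0297 = 0.00343950

spread=0.0034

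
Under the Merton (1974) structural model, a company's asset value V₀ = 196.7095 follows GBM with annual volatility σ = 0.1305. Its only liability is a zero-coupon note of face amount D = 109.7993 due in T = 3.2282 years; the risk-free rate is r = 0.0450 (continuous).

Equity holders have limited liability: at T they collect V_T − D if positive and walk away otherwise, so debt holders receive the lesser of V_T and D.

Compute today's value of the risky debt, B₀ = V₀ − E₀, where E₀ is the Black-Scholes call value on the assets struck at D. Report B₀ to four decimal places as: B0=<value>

B0=94.9450

d₁ = [ln(V₀/D) + (r + σ²/2)T] / (σ√T)
   = [ln(196.7095/109.7993) + (0.0450 + 0.5·0.1305²)·3.2282] / (0.1305·√3.2282)
   = [0.583074 + 0.172758] / 0.234472 = 3.223548
d₂ = d₁ − σ√T = 3.223548 − 0.234472 = 2.989077
N(d₁) = 0.999367,  N(d₂) = 0.998601,  e^(−rT) = 0.864790
E₀ = V₀·N(d₁) − D·e^(−rT)·N(d₂)
   = 196.7095·0.999367 − 109.7993·0.864790·0.998601 = 101.764524
B₀ = V₀ − E₀ = 196.7095 − 101.764524 = 94.944976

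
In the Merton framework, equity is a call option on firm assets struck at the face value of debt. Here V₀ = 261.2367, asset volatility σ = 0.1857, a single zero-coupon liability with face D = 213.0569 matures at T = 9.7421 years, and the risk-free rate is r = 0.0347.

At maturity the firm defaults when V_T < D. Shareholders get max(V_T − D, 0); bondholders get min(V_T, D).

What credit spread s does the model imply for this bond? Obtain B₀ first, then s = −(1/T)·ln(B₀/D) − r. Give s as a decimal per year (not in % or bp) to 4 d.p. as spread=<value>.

spread=0.0074

d₁ = [ln(V₀/D) + (r + σ²/2)T] / (σ√T)
   = [ln(261.2367/213.0569) + (0.0347 + 0.5·0.1857²)·9.7421] / (0.1857·√9.7421)
   = [0.203868 + 0.506027] / 0.579613 = 1.224772
d₂ = d₁ − σ√T = 1.224772 − 0.579613 = 0.645159
N(d₁) = 0.889670,  N(d₂) = 0.740588,  e^(−rT) = 0.713159
E₀ = V₀·N(d₁) − D·e^(−rT)·N(d₂)
   = 261.2367·0.889670 − 213.0569·0.713159·0.740588 = 119.886829
B₀ = V₀ − E₀ = 261.2367 − 119.886829 = 141.349871
spread = −(1/T)·ln(B₀/D) − r = −(1/9.7421)·ln(141.349871/213.0569) − 0.0347 = 0.00741834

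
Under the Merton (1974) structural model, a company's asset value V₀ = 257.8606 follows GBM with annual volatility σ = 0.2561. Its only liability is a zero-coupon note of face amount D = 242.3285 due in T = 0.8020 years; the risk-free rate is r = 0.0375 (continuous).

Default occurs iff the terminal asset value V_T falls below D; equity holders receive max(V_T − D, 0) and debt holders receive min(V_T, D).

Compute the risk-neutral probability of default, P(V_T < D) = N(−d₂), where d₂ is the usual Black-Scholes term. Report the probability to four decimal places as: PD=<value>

PD=0.3869

d₁ = [ln(V₀/D) + (r + σ²/2)T] / (σ√T)
   = [ln(257.8606/242.3285) + (0.0375 + 0.5·0.2561²)·0.8020] / (0.2561·√0.8020)
   = [0.062125 + 0.056375] / 0.229349 = 0.516681
d₂ = d₁ − σ√T = 0.516681 − 0.229349 = 0.287333
risk-neutral PD = N(−d₂) = N(-0.287333) = 0.386929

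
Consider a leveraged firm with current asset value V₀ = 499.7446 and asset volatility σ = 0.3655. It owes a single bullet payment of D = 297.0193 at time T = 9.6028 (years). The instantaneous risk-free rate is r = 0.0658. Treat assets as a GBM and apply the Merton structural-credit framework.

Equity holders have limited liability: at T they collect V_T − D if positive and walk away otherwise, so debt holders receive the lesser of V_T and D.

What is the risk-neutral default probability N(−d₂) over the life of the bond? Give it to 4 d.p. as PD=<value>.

d₁ = [ln(V₀/D) + (r + σ²/2)T] / (σ√T)
   = [ln(499.7446/297.0193) + (0.0658 + 0.5·0.3655²)·9.6028] / (0.3655·√9.6028)
   = [0.520300 + 1.273284] / 1.132625 = 1.583564
d₂ = d₁ − σ√T = 1.583564 − 1.132625 = 0.450938
risk-neutral PD = N(−d₂) = N(-0.450938) = 0.326017

PD=0.3260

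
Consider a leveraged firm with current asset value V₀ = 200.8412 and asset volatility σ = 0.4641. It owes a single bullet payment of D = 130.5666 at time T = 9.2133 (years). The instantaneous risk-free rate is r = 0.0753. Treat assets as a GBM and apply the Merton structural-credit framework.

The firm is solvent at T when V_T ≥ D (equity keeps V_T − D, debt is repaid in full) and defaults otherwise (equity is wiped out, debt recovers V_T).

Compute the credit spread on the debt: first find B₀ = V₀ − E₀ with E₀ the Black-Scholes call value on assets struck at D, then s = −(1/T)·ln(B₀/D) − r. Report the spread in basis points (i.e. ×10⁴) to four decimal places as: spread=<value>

d₁ = [ln(V₀/D) + (r + σ²/2)T] / (σ√T)
   = [ln(200.8412/130.5666) + (0.0753 + 0.5·0.4641²)·9.2133] / (0.4641·√9.2133)
   = [0.430631 + 1.685982] / 1.408702 = 1.502527
d₂ = d₁ − σ√T = 1.502527 − 1.408702 = 0.093825
N(d₁) = 0.933520,  N(d₂) = 0.537376,  e^(−rT) = 0.499693
E₀ = V₀·N(d₁) − D·e^(−rT)·N(d₂)
   = 200.8412·0.933520 − 130.5666·0.499693·0.537376 = 152.429046
B₀ = V₀ − E₀ = 200.8412 − 152.429046 = 48.412154
spread = −(1/T)·ln(B₀/D) − r = −(1/9.2133)·ln(48.412154/130.5666) − 0.0753 = 0.03238482
in basis points: 0.03238482 × 10⁴ = 323.8482 bp

spread=323.8482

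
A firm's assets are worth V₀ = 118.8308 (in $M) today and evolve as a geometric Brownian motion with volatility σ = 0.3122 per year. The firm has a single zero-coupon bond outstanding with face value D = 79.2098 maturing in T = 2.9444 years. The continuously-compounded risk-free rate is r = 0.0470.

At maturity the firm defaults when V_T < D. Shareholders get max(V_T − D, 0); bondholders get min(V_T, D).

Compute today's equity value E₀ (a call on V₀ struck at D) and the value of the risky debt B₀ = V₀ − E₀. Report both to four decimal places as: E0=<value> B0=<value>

d₁ = [ln(V₀/D) + (r + σ²/2)T] / (σ√T)
   = [ln(118.8308/79.2098) + (0.0470 + 0.5·0.3122²)·2.9444] / (0.3122·√2.9444)
   = [0.405601 + 0.281880] / 0.535712 = 1.283304
d₂ = d₁ − σ√T = 1.283304 − 0.535712 = 0.747592
N(d₁) = 0.900307,  N(d₂) = 0.772647,  e^(−rT) = 0.870762
E₀ = V₀·N(d₁) − D·e^(−rT)·N(d₂)
   = 118.8308·0.900307 − 79.2098·0.870762·0.772647 = 53.692553
B₀ = V₀ − E₀ = 118.8308 − 53.692553 = 65.138247

E0=53.6926 B0=65.1382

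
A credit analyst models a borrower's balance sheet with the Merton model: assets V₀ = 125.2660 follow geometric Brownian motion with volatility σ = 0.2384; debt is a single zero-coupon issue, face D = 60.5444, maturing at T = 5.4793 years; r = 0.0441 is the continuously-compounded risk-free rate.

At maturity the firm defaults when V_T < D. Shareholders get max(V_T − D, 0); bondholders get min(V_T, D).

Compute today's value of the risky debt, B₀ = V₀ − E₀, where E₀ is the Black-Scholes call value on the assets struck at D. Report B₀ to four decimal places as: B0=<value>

d₁ = [ln(V₀/D) + (r + σ²/2)T] / (σ√T)
   = [ln(125.2660/60.5444) + (0.0441 + 0.5·0.2384²)·5.4793] / (0.2384·√5.4793)
   = [0.727062 + 0.397344] / 0.558044 = 2.014905
d₂ = d₁ − σ√T = 2.014905 − 0.558044 = 1.456860
N(d₁) = 0.978043,  N(d₂) = 0.927423,  e^(−rT) = 0.785341
E₀ = V₀·N(d₁) − D·e^(−rT)·N(d₂)
   = 125.2660·0.978043 − 60.5444·0.785341·0.927423 = 78.418403
B₀ = V₀ − E₀ = 125.2660 − 78.418403 = 46.847597

B0=46.8476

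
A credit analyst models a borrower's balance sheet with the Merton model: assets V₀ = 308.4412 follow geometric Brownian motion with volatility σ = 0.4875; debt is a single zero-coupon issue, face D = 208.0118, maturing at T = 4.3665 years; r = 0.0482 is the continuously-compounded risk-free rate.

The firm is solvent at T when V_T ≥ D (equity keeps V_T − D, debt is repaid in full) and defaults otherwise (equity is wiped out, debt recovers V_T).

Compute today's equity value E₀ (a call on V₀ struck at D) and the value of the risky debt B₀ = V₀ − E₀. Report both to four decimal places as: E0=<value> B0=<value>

d₁ = [ln(V₀/D) + (r + σ²/2)T] / (σ√T)
   = [ln(308.4412/208.0118) + (0.0482 + 0.5·0.4875²)·4.3665] / (0.4875·√4.3665)
   = [0.393936 + 0.729328] / 1.018688 = 1.102658
d₂ = d₁ − σ√T = 1.102658 − 1.018688 = 0.083969
N(d₁) = 0.864912,  N(d₂) = 0.533460,  e^(−rT) = 0.810207
E₀ = V₀·N(d₁) − D·e^(−rT)·N(d₂)
   = 308.4412·0.864912 − 208.0118·0.810207·0.533460 = 176.869161
B₀ = V₀ − E₀ = 308.4412 − 176.869161 = 131.572039

E0=176.8692 B0=131.5720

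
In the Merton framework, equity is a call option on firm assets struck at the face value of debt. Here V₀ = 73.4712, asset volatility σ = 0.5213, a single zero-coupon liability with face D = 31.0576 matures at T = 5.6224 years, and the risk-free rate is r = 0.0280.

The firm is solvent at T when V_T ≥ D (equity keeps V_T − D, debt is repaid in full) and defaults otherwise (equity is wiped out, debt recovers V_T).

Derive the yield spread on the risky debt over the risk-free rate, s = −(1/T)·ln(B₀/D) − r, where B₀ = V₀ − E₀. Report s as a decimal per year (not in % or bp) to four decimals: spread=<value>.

d₁ = [ln(V₀/D) + (r + σ²/2)T] / (σ√T)
   = [ln(73.4712/31.0576) + (0.0280 + 0.5·0.5213²)·5.6224] / (0.5213·√5.6224)
   = [0.861050 + 0.921381] / 1.236086 = 1.441996
d₂ = d₁ − σ√T = 1.441996 − 1.236086 = 0.205911
N(d₁) = 0.925348,  N(d₂) = 0.581570,  e^(−rT) = 0.854339
E₀ = V₀·N(d₁) − D·e^(−rT)·N(d₂)
   = 73.4712·0.925348 − 31.0576·0.854339·0.581570 = 52.555245
B₀ = V₀ − E₀ = 73.4712 − 52.555245 = 20.915955
spread = −(1/T)·ln(B₀/D) − r = −(1/5.6224)·ln(20.915955/31.0576) − 0.0280 = 0.04231361

spread=0.0423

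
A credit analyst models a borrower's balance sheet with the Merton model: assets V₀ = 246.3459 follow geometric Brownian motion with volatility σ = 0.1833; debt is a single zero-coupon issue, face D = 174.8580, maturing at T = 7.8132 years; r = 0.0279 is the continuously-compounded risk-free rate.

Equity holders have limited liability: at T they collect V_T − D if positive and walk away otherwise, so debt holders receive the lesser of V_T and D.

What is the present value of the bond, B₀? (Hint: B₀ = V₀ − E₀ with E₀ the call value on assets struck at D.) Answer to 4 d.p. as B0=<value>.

d₁ = [ln(V₀/D) + (r + σ²/2)T] / (σ√T)
   = [ln(246.3459/174.8580) + (0.0279 + 0.5·0.1833²)·7.8132] / (0.1833·√7.8132)
   = [0.342762 + 0.349246] / 0.512362 = 1.350623
d₂ = d₁ − σ√T = 1.350623 − 0.512362 = 0.838261
N(d₁) = 0.911592,  N(d₂) = 0.799058,  e^(−rT) = 0.804135
E₀ = V₀·N(d₁) − D·e^(−rT)·N(d₂)
   = 246.3459·0.911592 − 174.8580·0.804135·0.799058 = 112.211857
B₀ = V₀ − E₀ = 246.3459 − 112.211857 = 134.134043

B0=134.1340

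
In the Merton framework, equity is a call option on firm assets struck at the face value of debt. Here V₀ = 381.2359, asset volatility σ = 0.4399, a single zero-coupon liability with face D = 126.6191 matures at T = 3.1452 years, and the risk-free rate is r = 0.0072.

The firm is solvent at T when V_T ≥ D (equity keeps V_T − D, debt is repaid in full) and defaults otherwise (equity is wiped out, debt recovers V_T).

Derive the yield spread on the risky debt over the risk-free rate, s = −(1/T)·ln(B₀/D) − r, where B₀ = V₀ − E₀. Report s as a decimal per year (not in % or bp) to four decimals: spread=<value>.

spread=0.0141

d₁ = [ln(V₀/D) + (r + σ²/2)T] / (σ√T)
   = [ln(381.2359/126.6191) + (0.0072 + 0.5·0.4399²)·3.1452] / (0.4399·√3.1452)
   = [1.102235 + 0.326962] / 0.780150 = 1.831952
d₂ = d₁ − σ√T = 1.831952 − 0.780150 = 1.051802
N(d₁) = 0.966521,  N(d₂) = 0.853555,  e^(−rT) = 0.977609
E₀ = V₀·N(d₁) − D·e^(−rT)·N(d₂)
   = 381.2359·0.966521 − 126.6191·0.977609·0.853555 = 262.815985
B₀ = V₀ − E₀ = 381.2359 − 262.815985 = 118.419915
spread = −(1/T)·ln(B₀/D) − r = −(1/3.1452)·ln(118.419915/126.6191) − 0.0072 = 0.01408528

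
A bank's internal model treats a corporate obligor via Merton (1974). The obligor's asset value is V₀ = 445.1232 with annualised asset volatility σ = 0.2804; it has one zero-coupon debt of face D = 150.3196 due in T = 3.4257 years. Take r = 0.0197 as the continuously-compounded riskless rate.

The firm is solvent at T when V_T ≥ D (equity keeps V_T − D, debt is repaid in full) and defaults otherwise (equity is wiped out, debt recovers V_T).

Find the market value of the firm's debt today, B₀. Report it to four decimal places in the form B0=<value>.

B0=139.9298

d₁ = [ln(V₀/D) + (r + σ²/2)T] / (σ√T)
   = [ln(445.1232/150.3196) + (0.0197 + 0.5·0.2804²)·3.4257] / (0.2804·√3.4257)
   = [1.085587 + 0.202158] / 0.518982 = 2.481288
d₂ = d₁ − σ√T = 2.481288 − 0.518982 = 1.962306
N(d₁) = 0.993455,  N(d₂) = 0.975137,  e^(−rT) = 0.934741
E₀ = V₀·N(d₁) − D·e^(−rT)·N(d₂)
   = 445.1232·0.993455 − 150.3196·0.934741·0.975137 = 305.193415
B₀ = V₀ − E₀ = 445.1232 − 305.193415 = 139.929785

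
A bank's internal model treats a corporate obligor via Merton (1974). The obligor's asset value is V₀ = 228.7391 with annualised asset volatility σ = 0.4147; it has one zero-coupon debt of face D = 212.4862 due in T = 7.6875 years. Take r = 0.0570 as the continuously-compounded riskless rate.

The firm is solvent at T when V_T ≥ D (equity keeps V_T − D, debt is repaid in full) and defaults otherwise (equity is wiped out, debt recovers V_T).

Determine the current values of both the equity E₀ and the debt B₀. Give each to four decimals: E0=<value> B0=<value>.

E0=132.0758 B0=96.6633

d₁ = [ln(V₀/D) + (r + σ²/2)T] / (σ√T)
   = [ln(228.7391/212.4862) + (0.0570 + 0.5·0.4147²)·7.6875] / (0.4147·√7.6875)
   = [0.073705 + 1.099221] / 1.149811 = 1.020103
d₂ = d₁ − σ√T = 1.020103 − 1.149811 = -0.129709
N(d₁) = 0.846160,  N(d₂) = 0.448398,  e^(−rT) = 0.645205
E₀ = V₀·N(d₁) − D·e^(−rT)·N(d₂)
   = 228.7391·0.846160 − 212.4862·0.645205·0.448398 = 132.075769
B₀ = V₀ − E₀ = 228.7391 − 132.075769 = 96.663331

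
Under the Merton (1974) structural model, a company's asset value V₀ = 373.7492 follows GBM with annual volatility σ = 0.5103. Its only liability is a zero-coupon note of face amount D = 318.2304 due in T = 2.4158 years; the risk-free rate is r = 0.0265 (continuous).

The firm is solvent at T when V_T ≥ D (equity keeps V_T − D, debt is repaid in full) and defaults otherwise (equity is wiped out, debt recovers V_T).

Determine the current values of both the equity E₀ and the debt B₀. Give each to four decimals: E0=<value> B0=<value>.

E0=145.1627 B0=228.5865

d₁ = [ln(V₀/D) + (r + σ²/2)T] / (σ√T)
   = [ln(373.7492/318.2304) + (0.0265 + 0.5·0.5103²)·2.4158] / (0.5103·√2.4158)
   = [0.160809 + 0.378563] / 0.793151 = 0.680037
d₂ = d₁ − σ√T = 0.680037 − 0.793151 = -0.113114
N(d₁) = 0.751760,  N(d₂) = 0.454970,  e^(−rT) = 0.937987
E₀ = V₀·N(d₁) − D·e^(−rT)·N(d₂)
   = 373.7492·0.751760 − 318.2304·0.937987·0.454970 = 145.162737
B₀ = V₀ − E₀ = 373.7492 − 145.162737 = 228.586463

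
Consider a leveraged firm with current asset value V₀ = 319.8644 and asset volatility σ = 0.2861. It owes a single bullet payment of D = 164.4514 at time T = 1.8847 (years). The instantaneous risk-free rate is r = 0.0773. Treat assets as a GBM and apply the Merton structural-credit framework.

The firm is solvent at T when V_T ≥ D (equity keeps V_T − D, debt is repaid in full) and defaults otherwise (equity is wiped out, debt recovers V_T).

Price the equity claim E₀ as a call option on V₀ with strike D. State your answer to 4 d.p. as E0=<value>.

E0=178.2958

d₁ = [ln(V₀/D) + (r + σ²/2)T] / (σ√T)
   = [ln(319.8644/164.4514) + (0.0773 + 0.5·0.2861²)·1.8847] / (0.2861·√1.8847)
   = [0.665282 + 0.222822] / 0.392771 = 2.261126
d₂ = d₁ − σ√T = 2.261126 − 0.392771 = 1.868355
N(d₁) = 0.988124,  N(d₂) = 0.969144,  e^(−rT) = 0.864428
E₀ = V₀·N(d₁) − D·e^(−rT)·N(d₂)
   = 319.8644·0.988124 − 164.4514·0.864428·0.969144 = 178.295806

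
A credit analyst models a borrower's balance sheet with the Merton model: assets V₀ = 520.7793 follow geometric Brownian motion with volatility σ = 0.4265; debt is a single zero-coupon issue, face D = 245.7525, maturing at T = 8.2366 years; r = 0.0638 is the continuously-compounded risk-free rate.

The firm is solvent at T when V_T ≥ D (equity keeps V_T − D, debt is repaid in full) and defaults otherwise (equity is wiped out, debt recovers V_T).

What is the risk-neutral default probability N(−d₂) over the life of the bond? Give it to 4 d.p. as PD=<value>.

d₁ = [ln(V₀/D) + (r + σ²/2)T] / (σ√T)
   = [ln(520.7793/245.7525) + (0.0638 + 0.5·0.4265²)·8.2366] / (0.4265·√8.2366)
   = [0.751001 + 1.274623] / 1.224033 = 1.654878
d₂ = d₁ − σ√T = 1.654878 − 1.224033 = 0.430845
risk-neutral PD = N(−d₂) = N(-0.430845) = 0.333291

PD=0.3333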